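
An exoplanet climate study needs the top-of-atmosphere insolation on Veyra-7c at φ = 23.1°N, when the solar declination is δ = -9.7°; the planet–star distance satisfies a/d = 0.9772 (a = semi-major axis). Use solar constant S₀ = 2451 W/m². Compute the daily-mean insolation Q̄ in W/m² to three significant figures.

cos H₀ = −tan(+23.1°) tan(-9.700°) = 0.0729, H₀ = 1.4978 rad.
Bracket: H₀ sin φ sin δ + cos φ cos δ sin H₀ = 1.4978×0.39234×-0.16849 + 0.91982×0.98570×0.99734 = -0.099013 + 0.904255 = 0.805242.
Inverse-square distance factor (a/d)² = 0.9772² = 0.954920.
Q̄ = (S₀/π) × 0.954920 × [bracket] = (2451/π) × 0.954920 × 0.805242 = 599.9 W/m².

Q̄ ≈ 600 W/m²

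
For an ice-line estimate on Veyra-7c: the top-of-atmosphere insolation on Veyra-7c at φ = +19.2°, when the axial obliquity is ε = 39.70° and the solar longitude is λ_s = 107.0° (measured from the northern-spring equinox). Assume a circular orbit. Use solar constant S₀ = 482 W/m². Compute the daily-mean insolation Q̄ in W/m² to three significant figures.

Solar declination: sin δ = sin ε · sin λ_s = sin 39.70° × sin 107.0° = 0.61086, so δ = +37.651°.
cos H₀ = −tan(+19.2°) tan(+37.651°) = -0.2687, H₀ = 1.8428 rad.
Bracket: H₀ sin φ sin δ + cos φ cos δ sin H₀ = 1.8428×0.32887×0.61086 + 0.94438×0.79174×0.96323 = 0.370207 + 0.720210 = 1.090417.
Q̄ = (S₀/π) × [bracket] = (482/π) × 1.090417 = 167.3 W/m².

Q̄ ≈ 167 W/m²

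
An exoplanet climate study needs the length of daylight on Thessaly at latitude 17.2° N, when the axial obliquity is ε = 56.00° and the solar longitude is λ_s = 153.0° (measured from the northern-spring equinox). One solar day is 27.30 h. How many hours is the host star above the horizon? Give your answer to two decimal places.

14.75 h

Solar declination: sin δ = sin ε · sin λ_s = sin 56.00° × sin 153.0° = 0.37638, so δ = +22.109°.
cos H₀ = −tan φ · tan δ = −tan(+17.2°) × tan(+22.109°) = -0.1258, so H₀ = 1.6969 rad = 97.22°.
Daylight = 2H₀/(2π) × 27.30 h = (1.6969/π) × 27.30 = 14.75 h.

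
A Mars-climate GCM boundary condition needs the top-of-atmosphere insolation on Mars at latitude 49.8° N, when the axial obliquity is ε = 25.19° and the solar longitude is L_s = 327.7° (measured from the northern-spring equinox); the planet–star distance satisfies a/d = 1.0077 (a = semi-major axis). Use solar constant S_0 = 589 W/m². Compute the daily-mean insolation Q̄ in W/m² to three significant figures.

Q̄ ≈ 72.3 W/m²

Solar declination: sin δ = sin ε · sin L_s = sin 25.19° × sin 327.7° = -0.22743, so δ = -13.146°.
cos h₀ = −tan(+49.8°) tan(-13.146°) = 0.2764, h₀ = 1.2908 rad.
Bracket: h₀ sin ϕ sin δ + cos ϕ cos δ sin h₀ = 1.2908×0.76380×-0.22743 + 0.64546×0.97379×0.96105 = -0.224226 + 0.604061 = 0.379835.
Inverse-square distance factor (a/d)² = 1.0077² = 1.015459.
Q̄ = (S_0/π) × 1.015459 × [bracket] = (589/π) × 1.015459 × 0.379835 = 72.31 W/m².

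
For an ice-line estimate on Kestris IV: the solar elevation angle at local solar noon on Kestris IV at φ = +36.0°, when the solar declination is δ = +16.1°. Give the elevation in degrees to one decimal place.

At local noon the hour angle is zero, so the zenith angle equals |φ − δ| = |+36.0° − (+16.100°)| = 19.900°.
Elevation = 90° − 19.900° = 70.1°.

70.1°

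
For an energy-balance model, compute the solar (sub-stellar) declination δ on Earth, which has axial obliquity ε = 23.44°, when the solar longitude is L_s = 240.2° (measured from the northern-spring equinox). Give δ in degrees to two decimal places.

δ = -20.19°

sin δ = sin ε · sin L_s = sin 23.44° × sin 240.2° = -0.345187.
δ = arcsin(-0.345187) = -20.19°.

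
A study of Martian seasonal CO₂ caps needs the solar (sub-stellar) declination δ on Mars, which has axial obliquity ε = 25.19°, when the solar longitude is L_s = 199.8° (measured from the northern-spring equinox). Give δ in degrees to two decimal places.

δ = -8.29°

sin δ = sin ε · sin L_s = sin 25.19° × sin 199.8° = -0.144174.
δ = arcsin(-0.144174) = -8.29°.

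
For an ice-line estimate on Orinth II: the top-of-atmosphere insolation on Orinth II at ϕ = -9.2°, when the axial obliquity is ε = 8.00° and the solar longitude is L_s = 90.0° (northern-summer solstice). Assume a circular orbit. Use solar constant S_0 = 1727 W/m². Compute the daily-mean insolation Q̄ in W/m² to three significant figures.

Q̄ ≈ 518 W/m²

Solar declination: sin δ = sin ε · sin L_s = sin 8.00° × sin 90.0° = 0.13917, so δ = +8.000°.
cos h₀ = −tan(-9.2°) tan(+8.000°) = 0.0228, h₀ = 1.5480 rad.
Bracket: h₀ sin ϕ sin δ + cos ϕ cos δ sin h₀ = 1.5480×-0.15988×0.13917 + 0.98714×0.99027×0.99974 = -0.034444 + 0.977281 = 0.942837.
Q̄ = (S_0/π) × [bracket] = (1727/π) × 0.942837 = 518.3 W/m².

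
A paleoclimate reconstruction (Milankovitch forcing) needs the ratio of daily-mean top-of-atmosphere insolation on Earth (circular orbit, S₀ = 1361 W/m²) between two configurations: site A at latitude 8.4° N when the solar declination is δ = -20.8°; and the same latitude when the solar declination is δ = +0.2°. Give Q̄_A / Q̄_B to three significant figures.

Q̄_A / Q̄_B ≈ 0.853

— Configuration A (φ=+8.4°):
cos H₀ = −tan(+8.4°) tan(-20.800°) = 0.0561, H₀ = 1.5147 rad.
Bracket: H₀ sin φ sin δ + cos φ cos δ sin H₀ = 1.5147×0.14608×-0.35511 + 0.98927×0.93483×0.99843 = -0.078574 + 0.923347 = 0.844773.
Q̄ = (S₀/π) × [bracket] = (1361/π) × 0.844773 = 365.97 W/m².
— Configuration B (φ=+8.4°):
cos H₀ = −tan(+8.4°) tan(+0.200°) = -0.0005, H₀ = 1.5713 rad.
Bracket: H₀ sin φ sin δ + cos φ cos δ sin H₀ = 1.5713×0.14608×0.00349 + 0.98927×0.99999×1.00000 = 0.000801 + 0.989260 = 0.990061.
Q̄ = (S₀/π) × [bracket] = (1361/π) × 0.990061 = 428.91 W/m².
Ratio Q̄_A / Q̄_B = 365.97 / 428.91 = 0.8533.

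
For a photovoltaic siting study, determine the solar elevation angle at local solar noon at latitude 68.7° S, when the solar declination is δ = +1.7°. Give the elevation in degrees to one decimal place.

At local noon the hour angle is zero, so the zenith angle equals |φ − δ| = |-68.7° − (+1.700°)| = 70.400°.
Elevation = 90° − 70.400° = 19.6°.

19.6°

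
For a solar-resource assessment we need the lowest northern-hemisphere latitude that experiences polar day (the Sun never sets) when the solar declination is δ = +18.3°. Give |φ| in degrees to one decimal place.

Polar day requires cos H₀ = −tan φ tan δ ≤ −1, i.e. tan φ tan δ ≥ 1.
The boundary is |tan φ| · |tan δ| = 1, so |φ| = 90° − |δ| = 90° − 18.3° = 71.7° in the northern hemisphere.

|φ| = 71.7°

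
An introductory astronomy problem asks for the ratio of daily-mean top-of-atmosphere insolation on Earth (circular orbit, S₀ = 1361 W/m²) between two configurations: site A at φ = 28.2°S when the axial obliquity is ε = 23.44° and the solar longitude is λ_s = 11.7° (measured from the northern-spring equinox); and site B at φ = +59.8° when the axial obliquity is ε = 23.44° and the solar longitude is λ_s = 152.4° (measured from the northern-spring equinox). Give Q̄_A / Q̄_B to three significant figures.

— Configuration A (φ=-28.2°):
Solar declination: sin δ = sin ε · sin λ_s = sin 23.44° × sin 11.7° = 0.08067, so δ = +4.627°.
cos H₀ = −tan(-28.2°) tan(+4.627°) = 0.0434, H₀ = 1.5274 rad.
Bracket: H₀ sin φ sin δ + cos φ cos δ sin H₀ = 1.5274×-0.47255×0.08067 + 0.88130×0.99674×0.99906 = -0.058225 + 0.877601 = 0.819376.
Q̄ = (S₀/π) × [bracket] = (1361/π) × 0.819376 = 354.97 W/m².
— Configuration B (φ=+59.8°):
Solar declination: sin δ = sin ε · sin λ_s = sin 23.44° × sin 152.4° = 0.18429, so δ = +10.620°.
cos H₀ = −tan(+59.8°) tan(+10.620°) = -0.3222, H₀ = 1.8988 rad.
Bracket: H₀ sin φ sin δ + cos φ cos δ sin H₀ = 1.8988×0.86427×0.18429 + 0.50302×0.98287×0.94668 = 0.302434 + 0.468042 = 0.770476.
Q̄ = (S₀/π) × [bracket] = (1361/π) × 0.770476 = 333.79 W/m².
Ratio Q̄_A / Q̄_B = 354.97 / 333.79 = 1.063.

Q̄_A / Q̄_B ≈ 1.06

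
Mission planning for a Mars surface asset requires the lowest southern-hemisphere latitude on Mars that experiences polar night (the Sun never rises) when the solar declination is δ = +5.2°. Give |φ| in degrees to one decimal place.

Polar night requires cos H₀ = −tan φ tan δ ≥ 1, i.e. tan φ tan δ ≤ −1.
The boundary is |tan φ| · |tan δ| = 1, so |φ| = 90° − |δ| = 90° − 5.2° = 84.8° in the southern hemisphere.

|φ| = 84.8°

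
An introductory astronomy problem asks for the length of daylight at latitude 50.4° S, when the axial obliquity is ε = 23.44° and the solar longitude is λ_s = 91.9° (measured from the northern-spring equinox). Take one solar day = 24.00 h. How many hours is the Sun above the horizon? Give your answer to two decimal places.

7.79 h

Solar declination: sin δ = sin ε · sin λ_s = sin 23.44° × sin 91.9° = 0.39757, so δ = +23.426°.
cos H₀ = −tan φ · tan δ = −tan(-50.4°) × tan(+23.426°) = 0.5238, so H₀ = 1.0195 rad = 58.42°.
Daylight = 2H₀/(2π) × 24.00 h = (1.0195/π) × 24.00 = 7.79 h.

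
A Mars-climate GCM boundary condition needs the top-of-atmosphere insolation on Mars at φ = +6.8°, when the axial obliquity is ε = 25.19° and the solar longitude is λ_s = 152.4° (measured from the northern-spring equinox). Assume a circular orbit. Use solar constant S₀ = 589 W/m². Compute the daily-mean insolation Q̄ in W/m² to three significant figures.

Solar declination: sin δ = sin ε · sin λ_s = sin 25.19° × sin 152.4° = 0.19719, so δ = +11.373°.
cos H₀ = −tan(+6.8°) tan(+11.373°) = -0.0240, H₀ = 1.5948 rad.
Bracket: H₀ sin φ sin δ + cos φ cos δ sin H₀ = 1.5948×0.11840×0.19719 + 0.99297×0.98037×0.99971 = 0.037234 + 0.973196 = 1.010430.
Q̄ = (S₀/π) × [bracket] = (589/π) × 1.010430 = 189.4 W/m².

Q̄ ≈ 189 W/m²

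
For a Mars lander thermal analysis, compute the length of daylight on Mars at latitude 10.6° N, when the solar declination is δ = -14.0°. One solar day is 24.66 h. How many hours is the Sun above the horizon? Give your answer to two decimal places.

11.96 h

cos H₀ = −tan φ · tan δ = −tan(+10.6°) × tan(-14.000°) = 0.0467, so H₀ = 1.5241 rad = 87.33°.
Daylight = 2H₀/(2π) × 24.66 h = (1.5241/π) × 24.66 = 11.96 h.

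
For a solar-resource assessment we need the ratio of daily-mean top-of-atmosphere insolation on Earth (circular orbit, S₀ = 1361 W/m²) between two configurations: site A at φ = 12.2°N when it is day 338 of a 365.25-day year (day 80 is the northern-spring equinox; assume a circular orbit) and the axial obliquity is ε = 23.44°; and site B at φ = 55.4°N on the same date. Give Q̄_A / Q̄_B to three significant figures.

— Configuration A (φ=+12.2°):
Solar longitude: λ_s = 360° × (338 − 80)/365.25 = 254.292°.
sin δ = sin 23.44° × sin 254.292° = -0.38293, so δ = -22.515°.
cos H₀ = −tan(+12.2°) tan(-22.515°) = 0.0896, H₀ = 1.4811 rad.
Bracket: H₀ sin φ sin δ + cos φ cos δ sin H₀ = 1.4811×0.21132×-0.38293 + 0.97742×0.92378×0.99598 = -0.119852 + 0.899291 = 0.779439.
Q̄ = (S₀/π) × [bracket] = (1361/π) × 0.779439 = 337.67 W/m².
— Configuration B (φ=+55.4°):
cos H₀ = −tan(+55.4°) tan(-22.515°) = 0.6009, H₀ = 0.9262 rad.
Bracket: H₀ sin φ sin δ + cos φ cos δ sin H₀ = 0.9262×0.82314×-0.38293 + 0.56784×0.92378×0.79933 = -0.291943 + 0.419296 = 0.127353.
Q̄ = (S₀/π) × [bracket] = (1361/π) × 0.127353 = 55.172 W/m².
Ratio Q̄_A / Q̄_B = 337.67 / 55.172 = 6.120.

Q̄_A / Q̄_B ≈ 6.12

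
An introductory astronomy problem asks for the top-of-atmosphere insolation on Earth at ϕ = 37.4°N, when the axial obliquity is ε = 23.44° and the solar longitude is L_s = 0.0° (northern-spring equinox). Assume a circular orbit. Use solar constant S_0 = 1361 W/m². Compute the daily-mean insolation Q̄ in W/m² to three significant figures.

Solar declination: sin δ = sin ε · sin L_s = sin 23.44° × sin 0.0° = 0.00000, so δ = +0.000°.
cos h₀ = −tan(+37.4°) tan(+0.000°) = -0.0000, h₀ = 1.5708 rad.
Bracket: h₀ sin ϕ sin δ + cos ϕ cos δ sin h₀ = 1.5708×0.60738×0.00000 + 0.79441×1.00000×1.00000 = 0.000000 + 0.794410 = 0.794410.
Q̄ = (S_0/π) × [bracket] = (1361/π) × 0.794410 = 344.2 W/m².

Q̄ ≈ 344 W/m²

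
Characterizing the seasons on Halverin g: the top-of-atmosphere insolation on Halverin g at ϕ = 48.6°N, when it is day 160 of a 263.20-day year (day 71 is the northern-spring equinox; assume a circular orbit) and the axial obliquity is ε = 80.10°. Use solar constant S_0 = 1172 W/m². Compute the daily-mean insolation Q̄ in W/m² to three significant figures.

Q̄ ≈ 737 W/m²

Solar longitude: L_s = 360° × (160 − 71)/263.20 = 121.733°.
sin δ = sin 80.10° × sin 121.733° = 0.83785, so δ = +56.914°.
cos h₀ = −tan(+48.6°) tan(+56.914°) = -1.7409 ≤ −1 ⇒ polar day, h₀ = π.
Bracket: h₀ sin ϕ sin δ + cos ϕ cos δ sin h₀ = 3.1416×0.75011×0.83785 + 0.66131×0.54590×0.00000 = 1.974432 + 0.000000 = 1.974432.
Q̄ = (S_0/π) × [bracket] = (1172/π) × 1.974432 = 736.6 W/m².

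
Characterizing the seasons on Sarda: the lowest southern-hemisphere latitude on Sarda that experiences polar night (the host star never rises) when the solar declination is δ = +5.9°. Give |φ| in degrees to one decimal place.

Polar night requires cos H₀ = −tan φ tan δ ≥ 1, i.e. tan φ tan δ ≤ −1.
The boundary is |tan φ| · |tan δ| = 1, so |φ| = 90° − |δ| = 90° − 5.9° = 84.1° in the southern hemisphere.

|φ| = 84.1°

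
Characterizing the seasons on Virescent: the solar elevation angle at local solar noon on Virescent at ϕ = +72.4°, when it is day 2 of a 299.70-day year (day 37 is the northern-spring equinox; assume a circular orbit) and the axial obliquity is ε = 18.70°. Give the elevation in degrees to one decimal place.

5.2°

Solar longitude: L_s = 360° × (2 − 37)/299.70 = -42.042°, i.e. -42.042° + 360° = 317.958°.
sin δ = sin 18.70° × sin 317.958° = -0.21471, so δ = -12.398°.
At local noon the hour angle is zero, so the zenith angle equals |ϕ − δ| = |+72.4° − (-12.398°)| = 84.798°.
Elevation = 90° − 84.798° = 5.2°.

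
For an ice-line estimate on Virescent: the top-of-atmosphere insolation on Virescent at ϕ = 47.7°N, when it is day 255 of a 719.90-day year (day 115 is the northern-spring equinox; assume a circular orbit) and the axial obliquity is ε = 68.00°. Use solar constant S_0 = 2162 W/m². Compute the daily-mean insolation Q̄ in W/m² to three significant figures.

Solar longitude: L_s = 360° × (255 − 115)/719.90 = 70.010°.
sin δ = sin 68.00° × sin 70.010° = 0.87132, so δ = +60.613°.
cos h₀ = −tan(+47.7°) tan(+60.613°) = -1.9514 ≤ −1 ⇒ polar day, h₀ = π.
Bracket: h₀ sin ϕ sin δ + cos ϕ cos δ sin h₀ = 3.1416×0.73963×0.87132 + 0.67301×0.49071×0.00000 = 2.024618 + 0.000000 = 2.024618.
Q̄ = (S_0/π) × [bracket] = (2162/π) × 2.024618 = 1393 W/m².

Q̄ ≈ 1.39e+03 W/m²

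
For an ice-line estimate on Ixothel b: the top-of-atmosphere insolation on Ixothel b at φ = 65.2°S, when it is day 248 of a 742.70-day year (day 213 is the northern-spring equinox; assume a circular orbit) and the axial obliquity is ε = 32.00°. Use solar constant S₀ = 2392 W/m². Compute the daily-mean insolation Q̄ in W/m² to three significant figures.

Solar longitude: λ_s = 360° × (248 − 213)/742.70 = 16.965°.
sin δ = sin 32.00° × sin 16.965° = 0.15462, so δ = +8.895°.
cos H₀ = −tan(-65.2°) tan(+8.895°) = 0.3387, H₀ = 1.2252 rad.
Bracket: H₀ sin φ sin δ + cos φ cos δ sin H₀ = 1.2252×-0.90778×0.15462 + 0.41945×0.98797×0.94089 = -0.171970 + 0.389909 = 0.217939.
Q̄ = (S₀/π) × [bracket] = (2392/π) × 0.217939 = 165.9 W/m².

Q̄ ≈ 166 W/m²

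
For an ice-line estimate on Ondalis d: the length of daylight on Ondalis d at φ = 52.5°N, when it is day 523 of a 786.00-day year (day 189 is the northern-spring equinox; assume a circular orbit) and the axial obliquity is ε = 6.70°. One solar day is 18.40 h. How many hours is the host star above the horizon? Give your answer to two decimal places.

9.61 h

Solar longitude: λ_s = 360° × (523 − 189)/786.00 = 152.977°.
sin δ = sin 6.70° × sin 152.977° = 0.05301, so δ = +3.039°.
cos H₀ = −tan φ · tan δ = −tan(+52.5°) × tan(+3.039°) = -0.0692, so H₀ = 1.6400 rad = 93.97°.
Daylight = 2H₀/(2π) × 18.40 h = (1.6400/π) × 18.40 = 9.61 h.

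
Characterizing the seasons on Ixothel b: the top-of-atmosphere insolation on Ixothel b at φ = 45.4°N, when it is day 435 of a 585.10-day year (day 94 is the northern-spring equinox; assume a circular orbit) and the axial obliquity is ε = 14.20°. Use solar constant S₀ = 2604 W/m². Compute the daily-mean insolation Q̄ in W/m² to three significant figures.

Q̄ ≈ 469 W/m²

Solar longitude: λ_s = 360° × (435 − 94)/585.10 = 209.810°.
sin δ = sin 14.20° × sin 209.810° = -0.12195, so δ = -7.005°.
cos H₀ = −tan(+45.4°) tan(-7.005°) = 0.1246, H₀ = 1.4459 rad.
Bracket: H₀ sin φ sin δ + cos φ cos δ sin H₀ = 1.4459×0.71203×-0.12195 + 0.70215×0.99254×0.99221 = -0.125550 + 0.691483 = 0.565933.
Q̄ = (S₀/π) × [bracket] = (2604/π) × 0.565933 = 469.1 W/m².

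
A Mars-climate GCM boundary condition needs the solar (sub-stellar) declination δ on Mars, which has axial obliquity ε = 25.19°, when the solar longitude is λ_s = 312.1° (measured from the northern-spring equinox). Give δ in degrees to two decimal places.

δ = -18.41°

sin δ = sin ε · sin λ_s = sin 25.19° × sin 312.1° = -0.315801.
δ = arcsin(-0.315801) = -18.41°.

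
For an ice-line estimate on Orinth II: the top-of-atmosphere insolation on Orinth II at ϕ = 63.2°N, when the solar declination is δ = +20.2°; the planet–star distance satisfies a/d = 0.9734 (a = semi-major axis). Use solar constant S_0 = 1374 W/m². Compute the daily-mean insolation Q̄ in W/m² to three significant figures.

cos h₀ = −tan(+63.2°) tan(+20.200°) = -0.7284, h₀ = 2.3867 rad.
Bracket: h₀ sin ϕ sin δ + cos ϕ cos δ sin h₀ = 2.3867×0.89259×0.34530 + 0.45088×0.93849×0.68518 = 0.735608 + 0.289931 = 1.025539.
Inverse-square distance factor (a/d)² = 0.9734² = 0.947508.
Q̄ = (S_0/π) × 0.947508 × [bracket] = (1374/π) × 0.947508 × 1.025539 = 425.0 W/m².

Q̄ ≈ 425 W/m²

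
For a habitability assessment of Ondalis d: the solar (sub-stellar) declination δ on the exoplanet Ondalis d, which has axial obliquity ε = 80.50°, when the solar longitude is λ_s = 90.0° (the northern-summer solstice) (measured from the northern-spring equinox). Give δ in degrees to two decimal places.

sin δ = sin ε · sin λ_s = sin 80.50° × sin 90.0° = 0.986286.
δ = arcsin(0.986286) = +80.50°.

δ = +80.50°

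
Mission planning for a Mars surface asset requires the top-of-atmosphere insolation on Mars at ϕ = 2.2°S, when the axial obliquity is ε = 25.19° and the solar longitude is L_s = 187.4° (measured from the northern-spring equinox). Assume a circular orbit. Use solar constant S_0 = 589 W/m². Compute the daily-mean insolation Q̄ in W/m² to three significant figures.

Solar declination: sin δ = sin ε · sin L_s = sin 25.19° × sin 187.4° = -0.05482, so δ = -3.142°.
cos h₀ = −tan(-2.2°) tan(-3.142°) = -0.0021, h₀ = 1.5729 rad.
Bracket: h₀ sin ϕ sin δ + cos ϕ cos δ sin h₀ = 1.5729×-0.03839×-0.05482 + 0.99926×0.99850×1.00000 = 0.003310 + 0.997761 = 1.001071.
Q̄ = (S_0/π) × [bracket] = (589/π) × 1.001071 = 187.7 W/m².

Q̄ ≈ 188 W/m²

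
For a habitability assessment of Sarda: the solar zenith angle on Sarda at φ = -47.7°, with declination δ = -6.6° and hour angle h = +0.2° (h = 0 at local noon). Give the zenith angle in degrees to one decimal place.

cos θ_z = sin φ sin δ + cos φ cos δ cos h = 0.085011 + 0.668548 = 0.753559.
θ_z = arccos(0.753559) = 41.1°.

θ_z = 41.1°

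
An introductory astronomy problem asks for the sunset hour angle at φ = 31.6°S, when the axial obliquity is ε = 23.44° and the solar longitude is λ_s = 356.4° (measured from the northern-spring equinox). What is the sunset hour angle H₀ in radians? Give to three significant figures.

Solar declination: sin δ = sin ε · sin λ_s = sin 23.44° × sin 356.4° = -0.02498, so δ = -1.431°.
cos H₀ = −tan φ · tan δ = −tan(-31.6°) × tan(-1.431°) = -0.0154, so H₀ = 1.5862 rad = 90.88°.

H₀ = 1.59 rad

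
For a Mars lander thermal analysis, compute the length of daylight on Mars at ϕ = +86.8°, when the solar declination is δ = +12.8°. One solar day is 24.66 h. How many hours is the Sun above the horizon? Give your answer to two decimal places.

Sunrise equation: cos h₀ = −tan ϕ · tan δ = -4.0637 ≤ −1, so the Sun never sets (polar day) and h₀ = π.
Daylight = 2h₀/(2π) × 24.66 h = (3.1416/π) × 24.66 = 24.66 h.

24.66 h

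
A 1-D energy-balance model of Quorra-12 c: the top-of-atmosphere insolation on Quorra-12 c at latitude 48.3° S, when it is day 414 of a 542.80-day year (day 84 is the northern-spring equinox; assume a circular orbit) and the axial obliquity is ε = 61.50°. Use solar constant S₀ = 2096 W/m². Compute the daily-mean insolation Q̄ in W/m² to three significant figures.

Solar longitude: λ_s = 360° × (414 − 84)/542.80 = 218.865°.
sin δ = sin 61.50° × sin 218.865° = -0.55145, so δ = -33.466°.
cos H₀ = −tan(-48.3°) tan(-33.466°) = -0.7419, H₀ = 2.4068 rad.
Bracket: H₀ sin φ sin δ + cos φ cos δ sin H₀ = 2.4068×-0.74664×-0.55145 + 0.66523×0.83421×0.67047 = 0.990963 + 0.372072 = 1.363035.
Q̄ = (S₀/π) × [bracket] = (2096/π) × 1.363035 = 909.4 W/m².

Q̄ ≈ 909 W/m²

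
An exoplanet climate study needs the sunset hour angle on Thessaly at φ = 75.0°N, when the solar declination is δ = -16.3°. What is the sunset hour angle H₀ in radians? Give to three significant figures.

cos H₀ = −tan φ · tan δ = 1.0913 ≥ 1, so the host star never rises (polar night) and H₀ = 0.

H₀ = 0.00 rad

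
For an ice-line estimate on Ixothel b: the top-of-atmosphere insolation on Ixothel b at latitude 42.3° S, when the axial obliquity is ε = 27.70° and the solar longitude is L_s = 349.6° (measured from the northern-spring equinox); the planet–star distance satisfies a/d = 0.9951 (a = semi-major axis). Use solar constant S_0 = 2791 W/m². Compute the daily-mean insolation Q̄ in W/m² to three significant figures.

Q̄ ≈ 728 W/m²

Solar declination: sin δ = sin ε · sin L_s = sin 27.70° × sin 349.6° = -0.08391, so δ = -4.814°.
cos h₀ = −tan(-42.3°) tan(-4.814°) = -0.0766, h₀ = 1.6475 rad.
Bracket: h₀ sin ϕ sin δ + cos ϕ cos δ sin h₀ = 1.6475×-0.67301×-0.08391 + 0.73963×0.99647×0.99706 = 0.093038 + 0.734852 = 0.827890.
Inverse-square distance factor (a/d)² = 0.9951² = 0.990224.
Q̄ = (S_0/π) × 0.990224 × [bracket] = (2791/π) × 0.990224 × 0.827890 = 728.3 W/m².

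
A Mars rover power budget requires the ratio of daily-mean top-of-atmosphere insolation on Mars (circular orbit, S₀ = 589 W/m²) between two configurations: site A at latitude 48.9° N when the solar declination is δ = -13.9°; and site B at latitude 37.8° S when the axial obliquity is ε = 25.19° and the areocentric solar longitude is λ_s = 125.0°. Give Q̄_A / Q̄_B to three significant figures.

— Configuration A (φ=+48.9°):
cos H₀ = −tan(+48.9°) tan(-13.900°) = 0.2837, H₀ = 1.2832 rad.
Bracket: H₀ sin φ sin δ + cos φ cos δ sin H₀ = 1.2832×0.75356×-0.24023 + 0.65738×0.97072×0.95892 = -0.232295 + 0.611917 = 0.379622.
Q̄ = (S₀/π) × [bracket] = (589/π) × 0.379622 = 71.173 W/m².
— Configuration B (φ=-37.8°):
sin δ = sin 25.19° × sin 125.0° = 0.34865, so δ = +20.405°.
cos H₀ = −tan(-37.8°) tan(+20.405°) = 0.2885, H₀ = 1.2781 rad.
Bracket: H₀ sin φ sin δ + cos φ cos δ sin H₀ = 1.2781×-0.61291×0.34865 + 0.79016×0.93725×0.95747 = -0.273119 + 0.709081 = 0.435962.
Q̄ = (S₀/π) × [bracket] = (589/π) × 0.435962 = 81.736 W/m².
Ratio Q̄_A / Q̄_B = 71.173 / 81.736 = 0.8708.

Q̄_A / Q̄_B ≈ 0.871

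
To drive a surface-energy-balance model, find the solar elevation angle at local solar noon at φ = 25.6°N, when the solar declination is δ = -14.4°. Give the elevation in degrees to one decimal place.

At local noon the hour angle is zero, so the zenith angle equals |φ − δ| = |+25.6° − (-14.400°)| = 40.000°.
Elevation = 90° − 40.000° = 50.0°.

50.0°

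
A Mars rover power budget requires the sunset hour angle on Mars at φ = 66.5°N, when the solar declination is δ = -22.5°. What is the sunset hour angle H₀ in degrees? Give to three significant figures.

H₀ = 17.7°

cos H₀ = −tan φ · tan δ = −tan(+66.5°) × tan(-22.500°) = 0.9526, so H₀ = 0.3090 rad = 17.71°.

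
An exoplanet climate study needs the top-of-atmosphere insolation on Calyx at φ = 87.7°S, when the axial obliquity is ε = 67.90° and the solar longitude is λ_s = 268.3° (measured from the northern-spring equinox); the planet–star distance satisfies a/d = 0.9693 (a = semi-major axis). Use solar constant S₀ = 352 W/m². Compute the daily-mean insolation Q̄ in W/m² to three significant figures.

Solar declination: sin δ = sin ε · sin λ_s = sin 67.90° × sin 268.3° = -0.92612, so δ = -67.838°.
cos H₀ = −tan(-87.7°) tan(-67.838°) = -61.1260 ≤ −1 ⇒ polar day, H₀ = π.
Bracket: H₀ sin φ sin δ + cos φ cos δ sin H₀ = 3.1416×-0.99919×-0.92612 + 0.04013×0.37723×0.00000 = 2.907142 + 0.000000 = 2.907142.
Inverse-square distance factor (a/d)² = 0.9693² = 0.939542.
Q̄ = (S₀/π) × 0.939542 × [bracket] = (352/π) × 0.939542 × 2.907142 = 306.0 W/m².

Q̄ ≈ 306 W/m²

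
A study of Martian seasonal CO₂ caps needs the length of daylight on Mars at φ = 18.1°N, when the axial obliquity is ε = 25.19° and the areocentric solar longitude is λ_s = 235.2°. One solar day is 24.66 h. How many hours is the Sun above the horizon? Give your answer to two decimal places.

11.37 h

sin δ = sin 25.19° × sin 235.2° = -0.34950, so δ = -20.457°.
cos H₀ = −tan φ · tan δ = −tan(+18.1°) × tan(-20.457°) = 0.1219, so H₀ = 1.4486 rad = 83.00°.
Daylight = 2H₀/(2π) × 24.66 h = (1.4486/π) × 24.66 = 11.37 h.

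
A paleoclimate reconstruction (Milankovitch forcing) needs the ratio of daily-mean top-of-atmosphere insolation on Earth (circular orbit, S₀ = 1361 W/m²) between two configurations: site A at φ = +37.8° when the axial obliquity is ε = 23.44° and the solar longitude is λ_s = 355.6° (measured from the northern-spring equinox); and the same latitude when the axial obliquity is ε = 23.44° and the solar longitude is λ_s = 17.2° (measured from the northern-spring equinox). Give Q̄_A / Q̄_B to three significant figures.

Q̄_A / Q̄_B ≈ 0.844

— Configuration A (φ=+37.8°):
Solar declination: sin δ = sin ε · sin λ_s = sin 23.44° × sin 355.6° = -0.03052, so δ = -1.749°.
cos H₀ = −tan(+37.8°) tan(-1.749°) = 0.0237, H₀ = 1.5471 rad.
Bracket: H₀ sin φ sin δ + cos φ cos δ sin H₀ = 1.5471×0.61291×-0.03052 + 0.79016×0.99953×0.99972 = -0.028940 + 0.789567 = 0.760627.
Q̄ = (S₀/π) × [bracket] = (1361/π) × 0.760627 = 329.52 W/m².
— Configuration B (φ=+37.8°):
Solar declination: sin δ = sin ε · sin λ_s = sin 23.44° × sin 17.2° = 0.11763, so δ = +6.755°.
cos H₀ = −tan(+37.8°) tan(+6.755°) = -0.0919, H₀ = 1.6628 rad.
Bracket: H₀ sin φ sin δ + cos φ cos δ sin H₀ = 1.6628×0.61291×0.11763 + 0.79016×0.99306×0.99577 = 0.119882 + 0.781357 = 0.901239.
Q̄ = (S₀/π) × [bracket] = (1361/π) × 0.901239 = 390.43 W/m².
Ratio Q̄_A / Q̄_B = 329.52 / 390.43 = 0.8440.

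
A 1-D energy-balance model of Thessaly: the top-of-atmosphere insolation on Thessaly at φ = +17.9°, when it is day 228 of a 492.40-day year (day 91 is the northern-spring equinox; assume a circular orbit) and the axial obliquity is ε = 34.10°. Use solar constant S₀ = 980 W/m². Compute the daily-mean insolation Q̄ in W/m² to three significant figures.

Solar longitude: λ_s = 360° × (228 − 91)/492.40 = 100.162°.
sin δ = sin 34.10° × sin 100.162° = 0.55184, so δ = +33.494°.
cos H₀ = −tan(+17.9°) tan(+33.494°) = -0.2137, H₀ = 1.7862 rad.
Bracket: H₀ sin φ sin δ + cos φ cos δ sin H₀ = 1.7862×0.30736×0.55184 + 0.95159×0.83395×0.97689 = 0.302964 + 0.775239 = 1.078203.
Q̄ = (S₀/π) × [bracket] = (980/π) × 1.078203 = 336.3 W/m².

Q̄ ≈ 336 W/m²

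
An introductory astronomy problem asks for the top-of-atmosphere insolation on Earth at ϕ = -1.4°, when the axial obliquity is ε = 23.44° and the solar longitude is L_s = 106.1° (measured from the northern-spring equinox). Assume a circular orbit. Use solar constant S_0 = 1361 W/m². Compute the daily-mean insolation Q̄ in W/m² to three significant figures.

Q̄ ≈ 394 W/m²

Solar declination: sin δ = sin ε · sin L_s = sin 23.44° × sin 106.1° = 0.38219, so δ = +22.469°.
cos h₀ = −tan(-1.4°) tan(+22.469°) = 0.0101, h₀ = 1.5607 rad.
Bracket: h₀ sin ϕ sin δ + cos ϕ cos δ sin h₀ = 1.5607×-0.02443×0.38219 + 0.99970×0.92409×0.99995 = -0.014572 + 0.923767 = 0.909195.
Q̄ = (S_0/π) × [bracket] = (1361/π) × 0.909195 = 393.9 W/m².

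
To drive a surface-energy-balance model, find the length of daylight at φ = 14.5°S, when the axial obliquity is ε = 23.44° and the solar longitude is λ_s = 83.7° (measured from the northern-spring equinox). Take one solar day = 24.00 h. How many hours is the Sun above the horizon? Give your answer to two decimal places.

11.15 h

Solar declination: sin δ = sin ε · sin λ_s = sin 23.44° × sin 83.7° = 0.39539, so δ = +23.290°.
cos H₀ = −tan φ · tan δ = −tan(-14.5°) × tan(+23.290°) = 0.1113, so H₀ = 1.4592 rad = 83.61°.
Daylight = 2H₀/(2π) × 24.00 h = (1.4592/π) × 24.00 = 11.15 h.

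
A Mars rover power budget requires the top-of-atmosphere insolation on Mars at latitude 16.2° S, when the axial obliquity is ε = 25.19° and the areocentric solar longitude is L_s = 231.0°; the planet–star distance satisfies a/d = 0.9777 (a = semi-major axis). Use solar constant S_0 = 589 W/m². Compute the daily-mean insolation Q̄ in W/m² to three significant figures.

Q̄ ≈ 189 W/m²

sin δ = sin 25.19° × sin 231.0° = -0.33077, so δ = -19.316°.
cos h₀ = −tan(-16.2°) tan(-19.316°) = -0.1018, h₀ = 1.6728 rad.
Bracket: h₀ sin ϕ sin δ + cos ϕ cos δ sin h₀ = 1.6728×-0.27899×-0.33077 + 0.96029×0.94371×0.99480 = 0.154369 + 0.901523 = 1.055892.
Inverse-square distance factor (a/d)² = 0.9777² = 0.955897.
Q̄ = (S_0/π) × 0.955897 × [bracket] = (589/π) × 0.955897 × 1.055892 = 189.2 W/m².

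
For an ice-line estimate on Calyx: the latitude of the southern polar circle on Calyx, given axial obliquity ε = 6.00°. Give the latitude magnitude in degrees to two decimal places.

The polar circle is the lowest latitude that experiences at least one full rotation of continuous darkness at the northern-summer solstice; it lies at |ϕ| = 90° − ε = 90° − 6.00° = 84.00°.

84.00°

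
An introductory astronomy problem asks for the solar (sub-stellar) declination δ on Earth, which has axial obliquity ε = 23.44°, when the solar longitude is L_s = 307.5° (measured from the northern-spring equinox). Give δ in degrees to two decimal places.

sin δ = sin ε · sin L_s = sin 23.44° × sin 307.5° = -0.315587.
δ = arcsin(-0.315587) = -18.40°.

δ = -18.40°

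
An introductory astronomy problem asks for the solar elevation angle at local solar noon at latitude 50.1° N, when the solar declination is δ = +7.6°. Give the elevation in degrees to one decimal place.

47.5°

At local noon the hour angle is zero, so the zenith angle equals |φ − δ| = |+50.1° − (+7.600°)| = 42.500°.
Elevation = 90° − 42.500° = 47.5°.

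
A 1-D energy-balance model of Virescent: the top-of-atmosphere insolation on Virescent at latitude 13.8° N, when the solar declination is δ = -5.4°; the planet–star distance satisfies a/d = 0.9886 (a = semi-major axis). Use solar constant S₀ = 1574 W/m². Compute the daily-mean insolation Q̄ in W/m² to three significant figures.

cos H₀ = −tan(+13.8°) tan(-5.400°) = 0.0232, H₀ = 1.5476 rad.
Bracket: H₀ sin φ sin δ + cos φ cos δ sin H₀ = 1.5476×0.23853×-0.09411 + 0.97113×0.99556×0.99973 = -0.034741 + 0.966557 = 0.931816.
Inverse-square distance factor (a/d)² = 0.9886² = 0.977330.
Q̄ = (S₀/π) × 0.977330 × [bracket] = (1574/π) × 0.977330 × 0.931816 = 456.3 W/m².

Q̄ ≈ 456 W/m²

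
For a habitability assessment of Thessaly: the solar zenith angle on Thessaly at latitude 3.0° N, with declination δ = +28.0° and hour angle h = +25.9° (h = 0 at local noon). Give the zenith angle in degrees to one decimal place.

cos θ_z = sin φ sin δ + cos φ cos δ cos h = 0.024570 + 0.793174 = 0.817744.
θ_z = arccos(0.817744) = 35.1°.

θ_z = 35.1°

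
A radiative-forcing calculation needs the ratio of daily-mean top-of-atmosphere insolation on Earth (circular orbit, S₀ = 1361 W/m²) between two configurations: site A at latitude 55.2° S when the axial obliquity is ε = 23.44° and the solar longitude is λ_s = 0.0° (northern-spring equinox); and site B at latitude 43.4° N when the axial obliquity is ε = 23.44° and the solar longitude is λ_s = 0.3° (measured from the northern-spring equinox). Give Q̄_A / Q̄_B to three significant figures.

— Configuration A (φ=-55.2°):
Solar declination: sin δ = sin ε · sin λ_s = sin 23.44° × sin 0.0° = 0.00000, so δ = +0.000°.
cos H₀ = −tan(-55.2°) tan(+0.000°) = 0.0000, H₀ = 1.5708 rad.
Bracket: H₀ sin φ sin δ + cos φ cos δ sin H₀ = 1.5708×-0.82115×0.00000 + 0.57071×1.00000×1.00000 = -0.000000 + 0.570710 = 0.570710.
Q̄ = (S₀/π) × [bracket] = (1361/π) × 0.570710 = 247.24 W/m².
— Configuration B (φ=+43.4°):
Solar declination: sin δ = sin ε · sin λ_s = sin 23.44° × sin 0.3° = 0.00208, so δ = +0.119°.
cos H₀ = −tan(+43.4°) tan(+0.119°) = -0.0020, H₀ = 1.5728 rad.
Bracket: H₀ sin φ sin δ + cos φ cos δ sin H₀ = 1.5728×0.68709×0.00208 + 0.72657×1.00000×1.00000 = 0.002248 + 0.726570 = 0.728818.
Q̄ = (S₀/π) × [bracket] = (1361/π) × 0.728818 = 315.74 W/m².
Ratio Q̄_A / Q̄_B = 247.24 / 315.74 = 0.7830.

Q̄_A / Q̄_B ≈ 0.783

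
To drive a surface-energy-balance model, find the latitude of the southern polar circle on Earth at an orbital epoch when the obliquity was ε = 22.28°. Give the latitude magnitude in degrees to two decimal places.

The polar circle is the lowest latitude that experiences at least one full rotation of continuous darkness at the northern-summer solstice; it lies at |ϕ| = 90° − ε = 90° − 22.28° = 67.72°.

67.72°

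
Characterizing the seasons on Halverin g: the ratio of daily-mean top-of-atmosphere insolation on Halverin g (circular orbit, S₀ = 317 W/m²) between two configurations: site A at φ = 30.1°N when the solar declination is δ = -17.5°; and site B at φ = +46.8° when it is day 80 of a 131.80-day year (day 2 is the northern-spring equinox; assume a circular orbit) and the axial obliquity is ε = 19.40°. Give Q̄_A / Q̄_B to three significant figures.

Q̄_A / Q̄_B ≈ 1.26

— Configuration A (φ=+30.1°):
cos H₀ = −tan(+30.1°) tan(-17.500°) = 0.1828, H₀ = 1.3870 rad.
Bracket: H₀ sin φ sin δ + cos φ cos δ sin H₀ = 1.3870×0.50151×-0.30071 + 0.86515×0.95372×0.98316 = -0.209172 + 0.811216 = 0.602044.
Q̄ = (S₀/π) × [bracket] = (317/π) × 0.602044 = 60.749 W/m².
— Configuration B (φ=+46.8°):
Solar longitude: λ_s = 360° × (80 − 2)/131.80 = 213.050°.
sin δ = sin 19.40° × sin 213.050° = -0.18115, so δ = -10.437°.
cos H₀ = −tan(+46.8°) tan(-10.437°) = 0.1962, H₀ = 1.3734 rad.
Bracket: H₀ sin φ sin δ + cos φ cos δ sin H₀ = 1.3734×0.72897×-0.18115 + 0.68455×0.98346×0.98057 = -0.181361 + 0.660147 = 0.478786.
Q̄ = (S₀/π) × [bracket] = (317/π) × 0.478786 = 48.312 W/m².
Ratio Q̄_A / Q̄_B = 60.749 / 48.312 = 1.257.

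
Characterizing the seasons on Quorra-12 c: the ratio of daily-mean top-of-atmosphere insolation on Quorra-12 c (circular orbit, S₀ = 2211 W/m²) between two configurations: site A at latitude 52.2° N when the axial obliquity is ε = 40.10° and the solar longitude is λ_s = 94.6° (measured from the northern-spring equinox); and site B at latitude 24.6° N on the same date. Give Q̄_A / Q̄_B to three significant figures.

Q̄_A / Q̄_B ≈ 1.36

— Configuration A (φ=+52.2°):
Solar declination: sin δ = sin ε · sin λ_s = sin 40.10° × sin 94.6° = 0.64205, so δ = +39.945°.
cos H₀ = −tan(+52.2°) tan(+39.945°) = -1.0796 ≤ −1 ⇒ polar day, H₀ = π.
Bracket: H₀ sin φ sin δ + cos φ cos δ sin H₀ = 3.1416×0.79016×0.64205 + 0.61291×0.76666×0.00000 = 1.593804 + 0.000000 = 1.593804.
Q̄ = (S₀/π) × [bracket] = (2211/π) × 1.593804 = 1121.7 W/m².
— Configuration B (φ=+24.6°):
cos H₀ = −tan(+24.6°) tan(+39.945°) = -0.3834, H₀ = 1.9643 rad.
Bracket: H₀ sin φ sin δ + cos φ cos δ sin H₀ = 1.9643×0.41628×0.64205 + 0.90924×0.76666×0.92357 = 0.525004 + 0.643800 = 1.168804.
Q̄ = (S₀/π) × [bracket] = (2211/π) × 1.168804 = 822.58 W/m².
Ratio Q̄_A / Q̄_B = 1121.7 / 822.58 = 1.364.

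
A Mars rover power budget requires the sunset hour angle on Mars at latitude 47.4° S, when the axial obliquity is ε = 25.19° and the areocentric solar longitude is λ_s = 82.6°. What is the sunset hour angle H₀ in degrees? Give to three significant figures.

H₀ = 59.6°

sin δ = sin 25.19° × sin 82.6° = 0.42208, so δ = +24.966°.
cos H₀ = −tan φ · tan δ = −tan(-47.4°) × tan(+24.966°) = 0.5063, so H₀ = 1.0399 rad = 59.58°.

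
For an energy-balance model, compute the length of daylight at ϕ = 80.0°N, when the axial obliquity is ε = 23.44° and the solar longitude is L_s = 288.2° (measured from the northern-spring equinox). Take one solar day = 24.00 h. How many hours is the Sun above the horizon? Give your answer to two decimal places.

Solar declination: sin δ = sin ε · sin L_s = sin 23.44° × sin 288.2° = -0.37789, so δ = -22.203°.
cos h₀ = −tan ϕ · tan δ = 2.3147 ≥ 1, so the Sun never rises (polar night) and h₀ = 0.
Daylight = 2h₀/(2π) × 24.00 h = (0.0000/π) × 24.00 = 0.00 h.

0.00 h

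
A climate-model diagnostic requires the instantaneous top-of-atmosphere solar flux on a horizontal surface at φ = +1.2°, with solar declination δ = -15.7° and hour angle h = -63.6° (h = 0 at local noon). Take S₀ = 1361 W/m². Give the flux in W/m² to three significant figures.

575 W/m²

cos θ_z = sin φ sin δ + cos φ cos δ cos h = -0.005667 + 0.427953 = 0.422286.
Flux = S₀ · cos θ_z = 1361 × 0.422286 = 574.7 W/m².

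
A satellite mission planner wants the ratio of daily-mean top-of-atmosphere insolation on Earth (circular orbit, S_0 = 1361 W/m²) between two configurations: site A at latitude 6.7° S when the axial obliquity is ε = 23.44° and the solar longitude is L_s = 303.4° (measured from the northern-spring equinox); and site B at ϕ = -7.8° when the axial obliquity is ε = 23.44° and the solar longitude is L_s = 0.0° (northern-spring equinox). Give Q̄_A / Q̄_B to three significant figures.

Q̄_A / Q̄_B ≈ 1.01

— Configuration A (ϕ=-6.7°):
Solar declination: sin δ = sin ε · sin L_s = sin 23.44° × sin 303.4° = -0.33209, so δ = -19.396°.
cos h₀ = −tan(-6.7°) tan(-19.396°) = -0.0414, h₀ = 1.6122 rad.
Bracket: h₀ sin ϕ sin δ + cos ϕ cos δ sin h₀ = 1.6122×-0.11667×-0.33209 + 0.99317×0.94325×0.99914 = 0.062465 + 0.936002 = 0.998467.
Q̄ = (S_0/π) × [bracket] = (1361/π) × 0.998467 = 432.56 W/m².
— Configuration B (ϕ=-7.8°):
Solar declination: sin δ = sin ε · sin L_s = sin 23.44° × sin 0.0° = 0.00000, so δ = +0.000°.
cos h₀ = −tan(-7.8°) tan(+0.000°) = 0.0000, h₀ = 1.5708 rad.
Bracket: h₀ sin ϕ sin δ + cos ϕ cos δ sin h₀ = 1.5708×-0.13572×0.00000 + 0.99075×1.00000×1.00000 = -0.000000 + 0.990750 = 0.990750.
Q̄ = (S_0/π) × [bracket] = (1361/π) × 0.990750 = 429.21 W/m².
Ratio Q̄_A / Q̄_B = 432.56 / 429.21 = 1.008.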